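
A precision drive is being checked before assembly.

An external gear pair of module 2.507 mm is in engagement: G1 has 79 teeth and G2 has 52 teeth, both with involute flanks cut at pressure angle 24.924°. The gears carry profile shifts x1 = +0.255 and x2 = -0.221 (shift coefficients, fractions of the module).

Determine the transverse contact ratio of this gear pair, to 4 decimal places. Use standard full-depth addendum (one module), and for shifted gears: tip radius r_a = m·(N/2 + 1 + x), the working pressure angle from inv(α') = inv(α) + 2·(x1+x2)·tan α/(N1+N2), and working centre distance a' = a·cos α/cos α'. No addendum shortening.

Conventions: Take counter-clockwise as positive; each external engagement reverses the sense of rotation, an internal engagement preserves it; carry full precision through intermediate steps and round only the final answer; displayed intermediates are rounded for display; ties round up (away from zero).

class = single-mesh tooth geometry [involute pair 79T × 52T, m = 2.507]
base radii: r_b1 = 89.803922, r_b2 = 59.111442
tip radii: r_a1 = 102.172785, r_a2 = 67.134953
inv(α') = inv(24.924°) + 2·(+0.255-0.221)·tan α/(79+52) = 0.02992913  ⇒  α' = 24.98782°
a' = a·cos α / cos α' = 164.2085·cos 24.924°/cos 24.98782° = 164.293636
action lengths: √(r_a1²−r_b1²) = 48.729187, √(r_a2²−r_b2²) = 31.826708
base pitch p_b = π·m·cos α = 7.142464
CR = (48.729187 + 31.826708 − 164.293636·sin 24.98782°)/7.142464 = 1.561656
contact ratio ≈ 1.5617

1.5617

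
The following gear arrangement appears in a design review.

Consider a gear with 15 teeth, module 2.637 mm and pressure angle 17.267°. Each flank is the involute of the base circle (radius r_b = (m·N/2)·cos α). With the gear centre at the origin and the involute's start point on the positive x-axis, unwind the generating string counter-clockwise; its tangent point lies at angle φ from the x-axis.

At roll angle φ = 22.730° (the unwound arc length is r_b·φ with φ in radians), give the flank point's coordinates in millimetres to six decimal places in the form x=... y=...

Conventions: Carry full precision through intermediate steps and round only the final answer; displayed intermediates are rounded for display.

x=20.314368 y=0.386903

single-mesh involute tooth geometry (15T wheel at module 2.637)
pitch radius r_p = m·N/2 = 2.637·15/2 = 19.777500
base radius r_b = r_p·cos α = 19.777500·cos 17.267° = 18.886166
roll angle φ = 22.730° = 0.39671334 rad
x = r_b·(cos φ + φ·sin φ) = 20.314368
y = r_b·(sin φ − φ·cos φ) = 0.386903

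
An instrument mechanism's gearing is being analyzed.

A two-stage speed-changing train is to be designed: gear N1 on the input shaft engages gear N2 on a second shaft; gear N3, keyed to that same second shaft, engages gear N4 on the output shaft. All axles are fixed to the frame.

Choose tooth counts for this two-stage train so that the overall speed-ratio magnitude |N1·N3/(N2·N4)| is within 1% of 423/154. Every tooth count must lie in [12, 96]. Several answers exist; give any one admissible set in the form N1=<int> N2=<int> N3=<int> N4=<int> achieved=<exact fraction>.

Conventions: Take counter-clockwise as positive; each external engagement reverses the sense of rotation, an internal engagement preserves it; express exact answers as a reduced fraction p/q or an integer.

design class (target 423/154): fixed-axis compound train
target = 423/154 in lowest terms: an exact hit needs N1·N3 = k·423 and N2·N4 = k·154 for one integer k, every count in [12, 96]; additionally prefer no 1:1 stage (N1 ≠ N2, N3 ≠ N4)
k = 1: no 1:1-free in-range split of k·423 and k·154 into factor pairs; take k = 2
k = 2: N1·N3 = 846 = 18·47, N2·N4 = 308 = 14·22
achieved = 18·47/(14·22) = 423/154; |achieved − target| = 0 ≤ 423/15400 ✓

N1=18 N2=14 N3=47 N4=22 achieved=423/154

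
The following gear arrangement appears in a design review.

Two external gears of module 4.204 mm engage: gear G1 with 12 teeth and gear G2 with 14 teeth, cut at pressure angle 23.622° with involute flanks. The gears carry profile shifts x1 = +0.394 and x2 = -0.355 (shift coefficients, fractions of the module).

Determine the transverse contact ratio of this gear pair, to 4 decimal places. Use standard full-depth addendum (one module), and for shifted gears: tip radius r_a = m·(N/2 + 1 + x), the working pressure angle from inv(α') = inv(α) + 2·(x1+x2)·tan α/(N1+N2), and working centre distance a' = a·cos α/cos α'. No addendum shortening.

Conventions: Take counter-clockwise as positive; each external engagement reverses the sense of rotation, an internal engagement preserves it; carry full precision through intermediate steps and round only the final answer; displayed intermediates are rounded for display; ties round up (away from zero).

1.3205

topology: single-mesh involute geometry — m = 4.204, 12T/14T pair
base radii: r_b1 = 23.110454, r_b2 = 26.962197
tip radii: r_a1 = 31.084376, r_a2 = 32.139580
inv(α') = inv(23.622°) + 2·(+0.394-0.355)·tan α/(12+14) = 0.02637696  ⇒  α' = 24.00789°
a' = a·cos α / cos α' = 54.6520·cos 23.622°/cos 24.00789° = 54.814700
action lengths: √(r_a1²−r_b1²) = 20.788106, √(r_a2²−r_b2²) = 17.492643
base pitch p_b = π·m·cos α = 12.100606
CR = (20.788106 + 17.492643 − 54.814700·sin 24.00789°)/12.100606 = 1.320488
contact ratio ≈ 1.3205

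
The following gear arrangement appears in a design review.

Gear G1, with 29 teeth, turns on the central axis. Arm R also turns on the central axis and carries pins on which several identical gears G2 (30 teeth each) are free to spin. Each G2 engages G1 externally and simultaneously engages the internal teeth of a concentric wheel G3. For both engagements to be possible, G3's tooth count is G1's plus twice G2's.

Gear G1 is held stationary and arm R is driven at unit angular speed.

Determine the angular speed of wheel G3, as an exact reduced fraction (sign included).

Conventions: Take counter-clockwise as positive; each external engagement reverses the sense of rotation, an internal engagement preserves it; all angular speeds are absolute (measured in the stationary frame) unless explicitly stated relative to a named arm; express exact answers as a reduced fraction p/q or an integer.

topology: planetary set — G1 29T / G2 30T / G3 89T, arm = carrier (Willis)
ring teeth: 29 + 2·30 = 89
29(ω_sun−ω_arm) = −89(ω_ring−ω_arm),  ω_sun = 0, ω_arm = 1
ω_ring = 1 − (29/89)(0−1) = 118/89
exact speed ratio = 118/89

118/89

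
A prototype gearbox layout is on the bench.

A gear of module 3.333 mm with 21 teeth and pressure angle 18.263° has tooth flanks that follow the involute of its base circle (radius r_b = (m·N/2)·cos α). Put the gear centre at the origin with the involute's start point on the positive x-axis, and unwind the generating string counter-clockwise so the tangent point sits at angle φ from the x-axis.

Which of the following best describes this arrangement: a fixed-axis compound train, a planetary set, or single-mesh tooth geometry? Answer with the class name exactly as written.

topology: single-mesh involute geometry — m = 3.333, N = 21
classification: single-mesh tooth geometry

single-mesh tooth geometry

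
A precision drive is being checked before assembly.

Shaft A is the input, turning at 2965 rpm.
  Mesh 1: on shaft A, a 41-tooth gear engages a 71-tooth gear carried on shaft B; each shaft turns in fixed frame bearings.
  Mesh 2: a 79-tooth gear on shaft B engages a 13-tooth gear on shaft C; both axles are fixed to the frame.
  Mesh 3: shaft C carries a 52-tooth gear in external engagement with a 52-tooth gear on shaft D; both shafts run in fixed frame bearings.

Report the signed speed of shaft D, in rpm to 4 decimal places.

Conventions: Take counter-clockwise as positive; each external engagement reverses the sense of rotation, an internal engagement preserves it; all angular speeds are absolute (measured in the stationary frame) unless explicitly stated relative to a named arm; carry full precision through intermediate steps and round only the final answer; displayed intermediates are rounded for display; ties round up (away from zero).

-10404.8050 rpm

recognized (4 fixed axles, 3 meshes): fixed-axis compound train
mesh 1 [41T→71T]: ω = 2965.0000×41/71 = 1712.1831 rpm, sense flips to −
mesh 2 [79T→13T]: ω = 1712.1831×79/13 = 10404.8050 rpm, sense flips to +
mesh 3 [52T→52T]: ω = 10404.8050×52/52 = 10404.8050 rpm, sense flips to −
signed output speed = -10404.8050 rpm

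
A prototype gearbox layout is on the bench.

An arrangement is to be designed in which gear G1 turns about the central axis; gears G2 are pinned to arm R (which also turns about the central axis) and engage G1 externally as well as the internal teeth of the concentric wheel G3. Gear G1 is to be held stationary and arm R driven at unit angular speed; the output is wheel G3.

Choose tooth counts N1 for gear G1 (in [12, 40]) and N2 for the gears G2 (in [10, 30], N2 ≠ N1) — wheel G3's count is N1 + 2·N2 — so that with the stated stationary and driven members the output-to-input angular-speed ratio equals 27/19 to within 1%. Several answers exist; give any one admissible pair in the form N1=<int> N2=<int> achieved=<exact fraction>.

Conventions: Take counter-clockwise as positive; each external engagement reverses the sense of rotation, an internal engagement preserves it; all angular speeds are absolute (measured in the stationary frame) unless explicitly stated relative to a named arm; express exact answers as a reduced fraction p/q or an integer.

class = planetary set [ratio 27/19 wanted; Willis about the carrier]
Willis with ω_sun = 0: ω_ring/ω_arm = (N1+N3)/N3; set equal to 27/19  ⇒  N3/N1 = 1/(27/19 − 1) = 19/8
N3 = N1 + 2·N2  ⇒  N2/N1 = (N3/N1 − 1)/2 = (19/8 − 1)/2 = 11/16
smallest multiple with N1 ≥ 12 and N2 ≥ 10: k = 1  ⇒  N1 = 1·16 = 16, N2 = 1·11 = 11 (N1 ≤ 40, N2 ≤ 30, N2 ≠ N1 ✓), N3 = 16 + 2·11 = 38
check: (N1+N3)/N3 with N1 = 16, N3 = 38 gives 27/19; |achieved − target| = 0 ≤ 27/1900 ✓

N1=16 N2=11 achieved=27/19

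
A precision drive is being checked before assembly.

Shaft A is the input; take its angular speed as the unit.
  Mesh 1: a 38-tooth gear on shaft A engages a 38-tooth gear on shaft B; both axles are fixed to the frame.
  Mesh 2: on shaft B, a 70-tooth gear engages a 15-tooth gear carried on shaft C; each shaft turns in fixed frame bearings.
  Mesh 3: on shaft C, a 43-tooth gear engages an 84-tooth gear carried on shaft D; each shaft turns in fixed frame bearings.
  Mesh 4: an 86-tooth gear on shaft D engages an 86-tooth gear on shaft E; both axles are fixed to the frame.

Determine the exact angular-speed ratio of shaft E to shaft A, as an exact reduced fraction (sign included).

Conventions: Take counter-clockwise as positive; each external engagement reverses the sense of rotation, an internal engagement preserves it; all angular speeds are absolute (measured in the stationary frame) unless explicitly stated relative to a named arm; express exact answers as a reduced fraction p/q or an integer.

43/18

class = fixed-axis compound train [4 meshes; 4 ratios multiply, 4 sense flips]
mesh 1 [38T→38T]: running ratio 1, sense −
mesh 2 [70T→15T]: running ratio 14/3, sense +
mesh 3 [43T→84T]: running ratio 43/18, sense −
mesh 4 [86T→86T]: running ratio 43/18, sense +
ω_out/ω_in = 43/18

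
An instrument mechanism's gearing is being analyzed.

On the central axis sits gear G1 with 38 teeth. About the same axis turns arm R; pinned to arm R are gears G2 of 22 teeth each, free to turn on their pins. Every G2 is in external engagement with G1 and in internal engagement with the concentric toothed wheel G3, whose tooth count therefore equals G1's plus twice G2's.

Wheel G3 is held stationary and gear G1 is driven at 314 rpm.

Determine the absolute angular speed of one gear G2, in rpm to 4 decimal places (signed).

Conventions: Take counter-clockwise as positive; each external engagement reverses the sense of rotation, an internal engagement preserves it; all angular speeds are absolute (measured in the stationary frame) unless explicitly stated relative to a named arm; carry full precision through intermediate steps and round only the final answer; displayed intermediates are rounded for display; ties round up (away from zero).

-271.1818 rpm

topology: planetary set — G1 38T / G2 22T / G3 82T, arm = carrier (Willis)
normalise by the input: solve with ω_sun = 1, then scale by 314 rpm
ring teeth: 38 + 2·22 = 82
38(ω_sun−ω_arm) = −82(ω_ring−ω_arm),  ω_ring = 0, ω_sun = 1
38(1−ω_arm) = −82(0−ω_arm)  ⇒  120·ω_arm = 38  ⇒  ω_arm = 19/60
sun–planet mesh: 38·(1−19/60) = −22·(ω_p−ω_arm)  ⇒  ω_p−ω_arm = -779/660
ω_p = 19/60 − 779/660 = -19/22
scale: ω_p = -19/22 × 314 rpm = -271.1818 rpm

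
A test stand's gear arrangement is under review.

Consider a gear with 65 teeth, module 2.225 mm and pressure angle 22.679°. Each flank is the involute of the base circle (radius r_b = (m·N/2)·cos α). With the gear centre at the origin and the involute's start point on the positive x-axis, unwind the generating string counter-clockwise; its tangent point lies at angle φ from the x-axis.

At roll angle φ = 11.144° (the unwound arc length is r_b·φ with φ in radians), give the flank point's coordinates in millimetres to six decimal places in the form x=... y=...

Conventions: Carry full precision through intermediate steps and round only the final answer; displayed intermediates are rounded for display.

class = single-mesh tooth geometry [base-circle involute, m = 2.225, 65T]
pitch radius r_p = m·N/2 = 2.225·65/2 = 72.312500
base radius r_b = r_p·cos α = 72.312500·cos 22.679° = 66.721259
roll angle φ = 11.144° = 0.19449949 rad
x = r_b·(cos φ + φ·sin φ) = 67.971383
y = r_b·(sin φ − φ·cos φ) = 0.163025

x=67.971383 y=0.163025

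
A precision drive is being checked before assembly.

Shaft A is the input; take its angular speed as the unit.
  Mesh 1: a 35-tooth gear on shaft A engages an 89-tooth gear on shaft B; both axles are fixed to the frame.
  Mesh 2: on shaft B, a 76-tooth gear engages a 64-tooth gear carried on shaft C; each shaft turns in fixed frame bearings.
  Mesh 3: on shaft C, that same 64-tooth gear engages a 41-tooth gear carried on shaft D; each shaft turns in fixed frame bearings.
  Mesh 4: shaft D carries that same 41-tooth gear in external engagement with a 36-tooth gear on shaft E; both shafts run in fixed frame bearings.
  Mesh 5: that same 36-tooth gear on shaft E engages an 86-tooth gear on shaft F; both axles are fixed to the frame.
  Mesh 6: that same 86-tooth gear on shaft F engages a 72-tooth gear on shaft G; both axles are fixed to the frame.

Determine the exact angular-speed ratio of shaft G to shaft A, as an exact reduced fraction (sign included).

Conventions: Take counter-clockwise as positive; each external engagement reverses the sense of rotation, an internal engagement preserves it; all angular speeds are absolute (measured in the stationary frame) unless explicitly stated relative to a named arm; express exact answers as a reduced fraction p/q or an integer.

665/1602

class = fixed-axis compound train [6 meshes; 6 ratios multiply, 6 sense flips]
mesh 1 [35T→89T]: running ratio 35/89, sense −
mesh 2 [76T→64T]: running ratio 665/1424, sense +
mesh 3 [64T→41T]: running ratio 2660/3649, sense −
mesh 4 [41T→36T]: running ratio 665/801, sense +
mesh 5 [36T→86T]: running ratio 1330/3827, sense −
mesh 6 [86T→72T]: running ratio 665/1602, sense +
ω_out/ω_in = 665/1602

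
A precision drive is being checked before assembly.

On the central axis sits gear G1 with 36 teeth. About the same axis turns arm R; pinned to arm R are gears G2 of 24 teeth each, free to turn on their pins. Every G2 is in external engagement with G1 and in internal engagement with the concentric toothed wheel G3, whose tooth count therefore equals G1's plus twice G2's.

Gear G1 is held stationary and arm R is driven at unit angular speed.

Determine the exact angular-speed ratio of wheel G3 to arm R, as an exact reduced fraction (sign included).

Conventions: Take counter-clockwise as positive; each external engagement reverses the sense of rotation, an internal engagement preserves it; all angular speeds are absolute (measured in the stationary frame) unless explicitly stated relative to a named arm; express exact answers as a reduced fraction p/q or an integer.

10/7

planetary set (36T centre, 24T on arm, 84T internal) — Willis relation
ring teeth: 36 + 2·24 = 84
36(ω_sun−ω_arm) = −84(ω_ring−ω_arm),  ω_sun = 0, ω_arm = 1
ω_ring = 1 − (36/84)(0−1) = 10/7
ω_out/ω_in = 10/7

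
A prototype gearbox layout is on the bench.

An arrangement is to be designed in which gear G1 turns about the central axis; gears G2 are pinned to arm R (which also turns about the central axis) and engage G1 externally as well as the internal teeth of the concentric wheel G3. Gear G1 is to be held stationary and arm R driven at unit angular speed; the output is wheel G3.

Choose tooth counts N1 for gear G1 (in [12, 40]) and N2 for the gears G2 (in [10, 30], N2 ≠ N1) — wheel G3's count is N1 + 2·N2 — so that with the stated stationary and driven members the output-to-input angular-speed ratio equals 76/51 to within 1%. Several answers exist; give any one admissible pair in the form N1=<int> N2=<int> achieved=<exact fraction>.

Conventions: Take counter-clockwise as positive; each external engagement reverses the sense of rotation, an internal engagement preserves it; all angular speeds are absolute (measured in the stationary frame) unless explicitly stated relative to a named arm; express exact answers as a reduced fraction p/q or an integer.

class = planetary set [ratio 76/51 wanted; Willis about the carrier]
Willis with ω_sun = 0: ω_ring/ω_arm = (N1+N3)/N3; set equal to 76/51  ⇒  N3/N1 = 1/(76/51 − 1) = 51/25
N3 = N1 + 2·N2  ⇒  N2/N1 = (N3/N1 − 1)/2 = (51/25 − 1)/2 = 13/25
smallest multiple with N1 ≥ 12 and N2 ≥ 10: k = 1  ⇒  N1 = 1·25 = 25, N2 = 1·13 = 13 (N1 ≤ 40, N2 ≤ 30, N2 ≠ N1 ✓), N3 = 25 + 2·13 = 51
check: (N1+N3)/N3 with N1 = 25, N3 = 51 gives 76/51; |achieved − target| = 0 ≤ 19/1275 ✓

N1=25 N2=13 achieved=76/51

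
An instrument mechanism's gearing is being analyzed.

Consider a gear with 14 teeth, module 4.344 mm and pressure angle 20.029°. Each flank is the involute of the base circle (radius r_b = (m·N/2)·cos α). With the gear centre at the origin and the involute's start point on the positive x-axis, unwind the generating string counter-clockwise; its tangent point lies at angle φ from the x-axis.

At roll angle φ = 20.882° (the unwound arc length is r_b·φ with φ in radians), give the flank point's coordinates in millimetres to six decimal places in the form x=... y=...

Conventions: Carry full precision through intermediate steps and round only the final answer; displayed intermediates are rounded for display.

single-mesh involute tooth geometry (14T wheel at module 4.344)
pitch radius r_p = m·N/2 = 4.344·14/2 = 30.408000
base radius r_b = r_p·cos α = 30.408000·cos 20.029° = 28.568906
roll angle φ = 20.882° = 0.36445965 rad
x = r_b·(cos φ + φ·sin φ) = 30.403776
y = r_b·(sin φ − φ·cos φ) = 0.454926

x=30.403776 y=0.454926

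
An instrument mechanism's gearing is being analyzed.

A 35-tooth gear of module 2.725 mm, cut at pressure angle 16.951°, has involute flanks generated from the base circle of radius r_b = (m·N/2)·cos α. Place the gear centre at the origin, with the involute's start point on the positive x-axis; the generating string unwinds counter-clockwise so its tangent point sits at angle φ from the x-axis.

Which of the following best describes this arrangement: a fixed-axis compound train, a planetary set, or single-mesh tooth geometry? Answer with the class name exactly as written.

single-mesh tooth geometry

topology: single-mesh involute geometry — m = 2.725, N = 35
classification: single-mesh tooth geometry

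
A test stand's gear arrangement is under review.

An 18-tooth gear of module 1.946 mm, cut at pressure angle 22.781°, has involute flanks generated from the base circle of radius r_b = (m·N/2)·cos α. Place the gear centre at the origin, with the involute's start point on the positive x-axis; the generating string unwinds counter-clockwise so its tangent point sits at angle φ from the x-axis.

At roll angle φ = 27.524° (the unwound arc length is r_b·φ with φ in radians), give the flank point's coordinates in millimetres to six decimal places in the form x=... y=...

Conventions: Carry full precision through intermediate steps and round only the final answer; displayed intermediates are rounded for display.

single-mesh involute tooth geometry (18T wheel at module 1.946)
pitch radius r_p = m·N/2 = 1.946·18/2 = 17.514000
base radius r_b = r_p·cos α = 17.514000·cos 22.781° = 16.147761
roll angle φ = 27.524° = 0.48038442 rad
x = r_b·(cos φ + φ·sin φ) = 17.904842
y = r_b·(sin φ − φ·cos φ) = 0.583045

x=17.904842 y=0.583045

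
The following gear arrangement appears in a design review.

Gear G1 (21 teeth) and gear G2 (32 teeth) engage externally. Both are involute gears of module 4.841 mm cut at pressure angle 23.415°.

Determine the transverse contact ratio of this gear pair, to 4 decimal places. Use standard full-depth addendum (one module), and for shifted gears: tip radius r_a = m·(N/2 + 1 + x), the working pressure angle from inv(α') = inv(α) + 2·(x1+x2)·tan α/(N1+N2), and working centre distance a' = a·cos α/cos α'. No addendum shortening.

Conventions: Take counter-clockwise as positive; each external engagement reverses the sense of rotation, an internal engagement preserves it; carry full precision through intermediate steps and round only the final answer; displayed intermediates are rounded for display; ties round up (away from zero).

class = single-mesh tooth geometry [involute pair 21T × 32T, m = 4.841]
base radii: r_b1 = 46.644640, r_b2 = 71.077547
tip radii: r_a1 = 55.671500, r_a2 = 82.297000
no profile shift: α' = α, a' = a
action lengths: √(r_a1²−r_b1²) = 30.390681, √(r_a2²−r_b2²) = 41.482268
base pitch p_b = π·m·cos α = 13.956044
CR = (30.390681 + 41.482268 − 128.286500·sin 23.41500°)/13.956044 = 1.497087
contact ratio ≈ 1.4971

1.4971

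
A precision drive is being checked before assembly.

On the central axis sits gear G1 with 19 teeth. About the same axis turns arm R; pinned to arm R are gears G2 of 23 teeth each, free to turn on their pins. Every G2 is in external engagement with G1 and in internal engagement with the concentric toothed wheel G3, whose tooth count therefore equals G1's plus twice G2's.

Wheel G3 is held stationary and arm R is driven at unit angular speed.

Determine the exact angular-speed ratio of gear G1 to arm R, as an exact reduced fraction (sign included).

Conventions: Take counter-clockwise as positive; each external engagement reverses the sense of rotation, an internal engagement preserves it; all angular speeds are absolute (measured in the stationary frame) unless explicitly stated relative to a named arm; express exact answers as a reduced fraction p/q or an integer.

84/19

planetary set (19T centre, 23T on arm, 65T internal) — Willis relation
ring teeth: 19 + 2·23 = 65
19(ω_sun−ω_arm) = −65(ω_ring−ω_arm),  ω_ring = 0, ω_arm = 1
ω_sun = 1 − (65/19)(0−1) = 84/19
ω_out/ω_in = 84/19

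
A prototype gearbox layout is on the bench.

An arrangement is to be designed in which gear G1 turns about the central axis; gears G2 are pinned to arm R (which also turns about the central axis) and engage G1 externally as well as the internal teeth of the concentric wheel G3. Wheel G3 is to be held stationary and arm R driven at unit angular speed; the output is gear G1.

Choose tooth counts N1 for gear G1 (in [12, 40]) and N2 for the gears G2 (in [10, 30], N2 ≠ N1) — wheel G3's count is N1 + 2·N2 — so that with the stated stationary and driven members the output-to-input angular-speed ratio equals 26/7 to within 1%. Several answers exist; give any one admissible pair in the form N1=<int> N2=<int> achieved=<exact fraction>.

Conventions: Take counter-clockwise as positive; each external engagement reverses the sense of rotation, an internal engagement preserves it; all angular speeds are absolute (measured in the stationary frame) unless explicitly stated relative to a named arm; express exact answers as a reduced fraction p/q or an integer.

class = planetary set [ratio 26/7 wanted; Willis about the carrier]
Willis with ω_ring = 0: ω_sun/ω_arm = (N1+N3)/N1; set equal to 26/7  ⇒  N3/N1 = 26/7 − 1 = 19/7
N3 = N1 + 2·N2  ⇒  N2/N1 = (N3/N1 − 1)/2 = (19/7 − 1)/2 = 6/7
smallest multiple with N1 ≥ 12 and N2 ≥ 10: k = 2  ⇒  N1 = 2·7 = 14, N2 = 2·6 = 12 (N1 ≤ 40, N2 ≤ 30, N2 ≠ N1 ✓), N3 = 14 + 2·12 = 38
check: (N1+N3)/N1 with N1 = 14, N3 = 38 gives 26/7; |achieved − target| = 0 ≤ 13/350 ✓

N1=14 N2=12 achieved=26/7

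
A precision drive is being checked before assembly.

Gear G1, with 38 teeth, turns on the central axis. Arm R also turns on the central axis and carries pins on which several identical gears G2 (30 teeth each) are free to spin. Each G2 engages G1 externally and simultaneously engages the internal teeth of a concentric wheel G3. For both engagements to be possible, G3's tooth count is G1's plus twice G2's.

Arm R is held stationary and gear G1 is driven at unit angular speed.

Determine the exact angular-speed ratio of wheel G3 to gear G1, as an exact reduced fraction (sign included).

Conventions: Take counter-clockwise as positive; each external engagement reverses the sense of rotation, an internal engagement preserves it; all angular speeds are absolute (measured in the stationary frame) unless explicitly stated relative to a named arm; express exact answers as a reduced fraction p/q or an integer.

-19/49

recognized (axles ride arm R): planetary set, 38/30/98 teeth
ring teeth: 38 + 2·30 = 98
38(ω_sun−ω_arm) = −98(ω_ring−ω_arm),  ω_arm = 0, ω_sun = 1
ω_ring = 0 − (38/98)(1−0) = -19/49
ω_out/ω_in = -19/49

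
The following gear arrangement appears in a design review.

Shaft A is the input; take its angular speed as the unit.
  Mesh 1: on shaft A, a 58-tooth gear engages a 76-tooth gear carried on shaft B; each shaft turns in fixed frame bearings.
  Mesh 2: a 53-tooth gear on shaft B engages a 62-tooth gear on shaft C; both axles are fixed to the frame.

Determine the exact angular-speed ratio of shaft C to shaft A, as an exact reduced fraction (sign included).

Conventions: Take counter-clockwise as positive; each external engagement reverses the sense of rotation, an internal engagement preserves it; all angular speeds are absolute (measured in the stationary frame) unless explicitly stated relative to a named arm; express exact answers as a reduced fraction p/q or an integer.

1537/2356

class = fixed-axis compound train [2 meshes; 2 ratios multiply, 2 sense flips]
mesh 1 [58T→76T]: running ratio 29/38, sense −
mesh 2 [53T→62T]: running ratio 1537/2356, sense +
ω_out/ω_in = 1537/2356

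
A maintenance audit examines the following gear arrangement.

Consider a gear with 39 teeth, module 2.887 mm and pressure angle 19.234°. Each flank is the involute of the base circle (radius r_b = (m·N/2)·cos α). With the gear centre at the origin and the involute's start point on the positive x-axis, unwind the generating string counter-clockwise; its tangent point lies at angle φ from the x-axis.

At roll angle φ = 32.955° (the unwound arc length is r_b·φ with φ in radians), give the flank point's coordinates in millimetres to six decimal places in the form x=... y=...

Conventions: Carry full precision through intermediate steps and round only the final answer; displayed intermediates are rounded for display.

x=61.232496 y=3.261185

single-mesh involute tooth geometry (39T wheel at module 2.887)
pitch radius r_p = m·N/2 = 2.887·39/2 = 56.296500
base radius r_b = r_p·cos α = 56.296500·cos 19.234° = 53.154089
roll angle φ = 32.955° = 0.57517325 rad
x = r_b·(cos φ + φ·sin φ) = 61.232496
y = r_b·(sin φ − φ·cos φ) = 3.261185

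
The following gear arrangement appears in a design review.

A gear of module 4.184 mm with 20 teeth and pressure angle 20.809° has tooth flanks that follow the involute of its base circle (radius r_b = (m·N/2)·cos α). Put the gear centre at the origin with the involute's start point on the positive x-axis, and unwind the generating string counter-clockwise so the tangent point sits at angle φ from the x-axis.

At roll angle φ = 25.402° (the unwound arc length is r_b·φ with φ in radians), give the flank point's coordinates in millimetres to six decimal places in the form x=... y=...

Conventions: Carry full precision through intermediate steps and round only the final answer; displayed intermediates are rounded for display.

class = single-mesh tooth geometry [base-circle involute, m = 4.184, 20T]
pitch radius r_p = m·N/2 = 4.184·20/2 = 41.840000
base radius r_b = r_p·cos α = 41.840000·cos 20.809° = 39.110772
roll angle φ = 25.402° = 0.44334854 rad
x = r_b·(cos φ + φ·sin φ) = 42.767710
y = r_b·(sin φ − φ·cos φ) = 1.113911

x=42.767710 y=1.113911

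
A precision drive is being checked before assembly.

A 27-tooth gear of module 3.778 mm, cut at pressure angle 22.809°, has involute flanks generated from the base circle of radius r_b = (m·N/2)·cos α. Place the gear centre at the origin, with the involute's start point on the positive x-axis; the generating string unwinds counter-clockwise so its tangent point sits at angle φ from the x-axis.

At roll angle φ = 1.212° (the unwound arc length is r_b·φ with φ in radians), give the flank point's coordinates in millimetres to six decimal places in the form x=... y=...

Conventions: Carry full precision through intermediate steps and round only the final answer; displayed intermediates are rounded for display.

recognized (one wheel, involute flank): single-mesh tooth geometry, m = 3.778, N = 27
pitch radius r_p = m·N/2 = 3.778·27/2 = 51.003000
base radius r_b = r_p·cos α = 51.003000·cos 22.809° = 47.014681
roll angle φ = 1.212° = 0.02115339 rad
x = r_b·(cos φ + φ·sin φ) = 47.025199
y = r_b·(sin φ − φ·cos φ) = 0.000148

x=47.025199 y=0.000148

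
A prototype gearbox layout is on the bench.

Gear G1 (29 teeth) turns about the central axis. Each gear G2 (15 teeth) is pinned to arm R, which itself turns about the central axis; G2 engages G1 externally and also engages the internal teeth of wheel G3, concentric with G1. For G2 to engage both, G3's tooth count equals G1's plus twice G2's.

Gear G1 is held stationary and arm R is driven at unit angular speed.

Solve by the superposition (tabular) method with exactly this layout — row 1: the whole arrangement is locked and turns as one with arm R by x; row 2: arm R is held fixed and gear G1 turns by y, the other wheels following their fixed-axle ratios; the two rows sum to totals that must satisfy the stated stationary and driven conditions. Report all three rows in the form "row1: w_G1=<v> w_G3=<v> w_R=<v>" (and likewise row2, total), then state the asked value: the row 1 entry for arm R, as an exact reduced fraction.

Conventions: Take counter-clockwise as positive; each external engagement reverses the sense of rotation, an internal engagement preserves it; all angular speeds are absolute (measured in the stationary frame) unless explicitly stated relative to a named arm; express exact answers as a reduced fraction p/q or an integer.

topology: planetary set — G1 29T / G2 15T / G3 59T, arm = carrier (Willis)
row 1 (train locked, turned with arm): all members turn x
row 2: sun turns y, ring = −(29/59)·y, arm 0
boundary: total ω_sun = x + y = 0 and total ω_arm = x = 1  ⇒  y = -1, x = 1
row 2 ring = −(29/59)·(-1) = 29/59
totals (row 1 + row 2): sun 1 + (-1) = 0, ring 1 + 29/59 = 88/59, arm 1 + 0 = 1
asked cell (row1, arm) = 1

row1: w_G1=1 w_G3=1 w_R=1
row2: w_G1=-1 w_G3=29/59 w_R=0
total: w_G1=0 w_G3=88/59 w_R=1
asked value: 1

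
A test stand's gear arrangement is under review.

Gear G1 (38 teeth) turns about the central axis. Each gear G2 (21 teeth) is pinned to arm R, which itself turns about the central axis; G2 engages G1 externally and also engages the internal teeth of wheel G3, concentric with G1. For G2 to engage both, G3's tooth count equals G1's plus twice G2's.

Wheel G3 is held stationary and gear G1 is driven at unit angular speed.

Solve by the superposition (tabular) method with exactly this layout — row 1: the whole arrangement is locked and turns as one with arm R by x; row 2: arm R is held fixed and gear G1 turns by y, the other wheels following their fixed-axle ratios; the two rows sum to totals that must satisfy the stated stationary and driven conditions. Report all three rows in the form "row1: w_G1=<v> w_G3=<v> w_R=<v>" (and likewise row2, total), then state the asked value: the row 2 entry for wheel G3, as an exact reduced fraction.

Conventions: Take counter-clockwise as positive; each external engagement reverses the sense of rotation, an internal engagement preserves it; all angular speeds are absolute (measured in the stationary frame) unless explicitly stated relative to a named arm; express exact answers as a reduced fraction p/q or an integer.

class = planetary set [G3 = 38+2·21 = 80; Willis about the carrier]
row 1 (train locked, turned with arm): all members turn x
row 2 — arm fixed, fixed-axis ratios: sun y, ring −(38/80)·y, arm 0
boundary: total ω_ring = x − (38/80)·y = 0 and total ω_sun = x + y = 1  ⇒  y = 40/59, x = 19/59
row 2 ring = −(38/80)·40/59 = -19/59
totals (row 1 + row 2): sun 19/59 + 40/59 = 1, ring 19/59 + (-19/59) = 0, arm 19/59 + 0 = 19/59
asked cell (row2, ring) = -19/59

row1: w_G1=19/59 w_G3=19/59 w_R=19/59
row2: w_G1=40/59 w_G3=-19/59 w_R=0
total: w_G1=1 w_G3=0 w_R=19/59
asked value: -19/59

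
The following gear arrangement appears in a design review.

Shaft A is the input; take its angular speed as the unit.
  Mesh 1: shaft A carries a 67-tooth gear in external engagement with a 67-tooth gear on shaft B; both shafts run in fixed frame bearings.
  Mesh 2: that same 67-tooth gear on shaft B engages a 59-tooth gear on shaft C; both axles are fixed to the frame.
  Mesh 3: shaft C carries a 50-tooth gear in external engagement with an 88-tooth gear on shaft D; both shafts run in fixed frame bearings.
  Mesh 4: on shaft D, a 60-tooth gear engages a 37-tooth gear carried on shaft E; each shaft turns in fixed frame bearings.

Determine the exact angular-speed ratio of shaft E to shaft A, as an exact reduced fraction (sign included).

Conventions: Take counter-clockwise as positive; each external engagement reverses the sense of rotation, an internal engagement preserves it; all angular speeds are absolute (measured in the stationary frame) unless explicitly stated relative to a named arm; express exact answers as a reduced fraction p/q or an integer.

25125/24013

class = fixed-axis compound train [4 meshes; 4 ratios multiply, 4 sense flips]
mesh 1 [67T→67T]: running ratio 1, sense −
mesh 2 [67T→59T]: running ratio 67/59, sense +
mesh 3 [50T→88T]: running ratio 1675/2596, sense −
mesh 4 [60T→37T]: running ratio 25125/24013, sense +
ω_out/ω_in = 25125/24013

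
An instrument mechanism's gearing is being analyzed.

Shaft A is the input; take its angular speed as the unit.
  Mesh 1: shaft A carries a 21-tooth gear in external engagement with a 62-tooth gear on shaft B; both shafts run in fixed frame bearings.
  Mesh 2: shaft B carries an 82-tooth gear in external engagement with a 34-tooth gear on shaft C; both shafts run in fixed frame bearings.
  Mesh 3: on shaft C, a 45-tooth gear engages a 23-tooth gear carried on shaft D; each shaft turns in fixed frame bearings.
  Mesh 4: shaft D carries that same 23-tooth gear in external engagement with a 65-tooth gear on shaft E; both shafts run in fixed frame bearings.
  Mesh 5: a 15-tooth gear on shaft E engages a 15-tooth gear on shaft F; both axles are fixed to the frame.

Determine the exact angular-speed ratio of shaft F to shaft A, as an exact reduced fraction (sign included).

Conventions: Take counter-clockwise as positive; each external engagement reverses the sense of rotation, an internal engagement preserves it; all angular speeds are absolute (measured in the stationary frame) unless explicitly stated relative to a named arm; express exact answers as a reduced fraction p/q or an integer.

class = fixed-axis compound train [5 meshes; 5 ratios multiply, 5 sense flips]
mesh 1 [21T→62T]: running ratio 21/62, sense −
mesh 2 [82T→34T]: running ratio 861/1054, sense +
mesh 3 [45T→23T]: running ratio 38745/24242, sense −
mesh 4 [23T→65T]: running ratio 7749/13702, sense +
mesh 5 [15T→15T]: running ratio 7749/13702, sense −
ω_out/ω_in = -7749/13702

-7749/13702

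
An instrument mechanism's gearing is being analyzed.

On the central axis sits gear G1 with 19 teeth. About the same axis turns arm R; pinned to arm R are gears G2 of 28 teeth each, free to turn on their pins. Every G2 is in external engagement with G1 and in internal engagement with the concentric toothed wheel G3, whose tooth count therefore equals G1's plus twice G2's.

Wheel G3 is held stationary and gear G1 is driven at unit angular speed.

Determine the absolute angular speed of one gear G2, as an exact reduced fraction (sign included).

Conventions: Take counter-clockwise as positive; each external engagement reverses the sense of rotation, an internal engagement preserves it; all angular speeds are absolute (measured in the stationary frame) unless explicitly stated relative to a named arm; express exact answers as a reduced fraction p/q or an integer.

-19/56

topology: planetary set — G1 19T / G2 28T / G3 75T, arm = carrier (Willis)
ring teeth: 19 + 2·28 = 75
19(ω_sun−ω_arm) = −75(ω_ring−ω_arm),  ω_ring = 0, ω_sun = 1
19(1−ω_arm) = −75(0−ω_arm)  ⇒  94·ω_arm = 19  ⇒  ω_arm = 19/94
sun–planet mesh: 19·(1−19/94) = −28·(ω_p−ω_arm)  ⇒  ω_p−ω_arm = -1425/2632
ω_p = 19/94 − 1425/2632 = -19/56
exact speed ratio = -19/56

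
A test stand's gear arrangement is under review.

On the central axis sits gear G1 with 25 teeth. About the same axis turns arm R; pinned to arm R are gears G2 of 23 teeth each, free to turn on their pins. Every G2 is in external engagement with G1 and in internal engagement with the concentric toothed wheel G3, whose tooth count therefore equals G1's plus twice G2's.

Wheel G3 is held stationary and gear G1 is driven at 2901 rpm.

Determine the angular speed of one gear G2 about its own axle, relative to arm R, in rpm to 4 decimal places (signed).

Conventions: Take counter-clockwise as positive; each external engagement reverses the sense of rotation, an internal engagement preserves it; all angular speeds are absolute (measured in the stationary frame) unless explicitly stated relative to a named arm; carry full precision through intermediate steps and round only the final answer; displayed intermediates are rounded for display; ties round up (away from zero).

planetary set (25T centre, 23T on arm, 71T internal) — Willis relation
normalise by the input: solve with ω_sun = 1, then scale by 2901 rpm
ring teeth: 25 + 2·23 = 71
25(ω_sun−ω_arm) = −71(ω_ring−ω_arm),  ω_ring = 0, ω_sun = 1
25(1−ω_arm) = −71(0−ω_arm)  ⇒  96·ω_arm = 25  ⇒  ω_arm = 25/96
sun–planet mesh: 25·(1−25/96) = −23·(ω_p−ω_arm)  ⇒  ω_p−ω_arm = -1775/2208
scale: ω_p−ω_arm = -1775/2208 × 2901 rpm = -2332.0992 rpm

-2332.0992 rpm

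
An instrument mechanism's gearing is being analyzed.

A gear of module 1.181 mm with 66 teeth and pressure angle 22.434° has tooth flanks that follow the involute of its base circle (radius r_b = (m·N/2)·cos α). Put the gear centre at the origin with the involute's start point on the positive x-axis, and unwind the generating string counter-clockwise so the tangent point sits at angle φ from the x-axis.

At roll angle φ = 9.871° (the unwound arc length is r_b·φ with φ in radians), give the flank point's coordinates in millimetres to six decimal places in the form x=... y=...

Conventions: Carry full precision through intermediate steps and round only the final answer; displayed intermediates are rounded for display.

class = single-mesh tooth geometry [base-circle involute, m = 1.181, 66T]
pitch radius r_p = m·N/2 = 1.181·66/2 = 38.973000
base radius r_b = r_p·cos α = 38.973000·cos 22.434° = 36.023513
roll angle φ = 9.871° = 0.17228145 rad
x = r_b·(cos φ + φ·sin φ) = 36.554158
y = r_b·(sin φ − φ·cos φ) = 0.061220

x=36.554158 y=0.061220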